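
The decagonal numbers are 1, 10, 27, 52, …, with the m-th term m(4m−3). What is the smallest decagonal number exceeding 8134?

8326

Solve n(4n−3) > 8134 for integer n.
The largest n with value ≤ 8134 is 45 (since 7965 ≤ 8134 < 8326), so the first above is n = 46, value 8326.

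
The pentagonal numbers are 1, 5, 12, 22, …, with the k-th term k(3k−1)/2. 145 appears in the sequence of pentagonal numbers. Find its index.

10

Set n(3n−1)/2 = 145, giving 3n² − n − 290 = 0.
So n = (1 + 59) / 6 = 60/6 = 10.
Check: 10·(3·10 − 1)/2 = 145. ✓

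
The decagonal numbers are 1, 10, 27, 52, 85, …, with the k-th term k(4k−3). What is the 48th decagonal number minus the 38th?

3410

48·(4·48 − 3) = 9072 and 38·(4·38 − 3) = 5662.
Difference: 9072 − 5662 = 3410.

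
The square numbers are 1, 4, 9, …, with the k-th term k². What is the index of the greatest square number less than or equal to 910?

Solve n² ≤ 910 for integer n.
n = 30 gives 900 ≤ 910, while n = 31 gives 961 > 910; so the answer is index 30.

30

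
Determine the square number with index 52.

The 52nd square number is n² with n = 52.
52² = 2704.

2704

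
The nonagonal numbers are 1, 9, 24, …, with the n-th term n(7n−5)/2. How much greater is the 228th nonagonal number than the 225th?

228·(7·228 − 5)/2 = 181374 and 225·(7·225 − 5)/2 = 176625.
Difference: 181374 − 176625 = 4749.

4749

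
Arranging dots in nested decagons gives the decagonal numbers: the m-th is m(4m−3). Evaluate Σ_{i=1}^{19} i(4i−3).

9310

Σ i(4i−3) = 4Σi² − 3Σi over i = 1..19.
Σi = 190 and Σi² = 2470.
4·2470 − 3·190 = 9310.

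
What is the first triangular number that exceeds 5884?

Solve n(n+1)/2 > 5884 for integer n.
The largest n with value ≤ 5884 is 107 (since 5778 ≤ 5884 < 5886), so the first above is n = 108, value 5886.

5886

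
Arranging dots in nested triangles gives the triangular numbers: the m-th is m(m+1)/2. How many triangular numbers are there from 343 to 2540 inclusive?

45

The n-th triangular number is n(n+1)/2.
Smallest index with value ≥ 343: n = 26 (giving 351).
Largest index with value ≤ 2540: n = 70 (giving 2485).
Indices 26 through 70: 45 terms.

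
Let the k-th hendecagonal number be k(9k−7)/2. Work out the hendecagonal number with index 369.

611433

The 369th hendecagonal number is n(9n−7)/2 with n = 369.
369·(9·369 − 7)/2 = 369·3314/2 = 369·1657 = 611433.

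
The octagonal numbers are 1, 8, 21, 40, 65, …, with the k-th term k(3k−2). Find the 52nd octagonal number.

8008

The 52nd octagonal number is n(3n−2) with n = 52.
52·(3·52 − 2) = 52·154 = 8008.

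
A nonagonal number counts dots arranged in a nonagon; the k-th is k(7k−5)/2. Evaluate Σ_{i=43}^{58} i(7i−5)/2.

141984

Σ i(7i−5)/2 = (7Σi² − 5Σi) / 2 over i = 43..58.
Σi = 1711 − 903 = 808 and Σi² = 66729 − 25585 = 41144.
(7·41144 − 5·808) / 2 = 283968/2 = 141984.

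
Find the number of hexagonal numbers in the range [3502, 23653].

67

The n-th hexagonal number is n(2n−1).
Smallest index with value ≥ 3502: n = 43 (giving 3655).
Largest index with value ≤ 23653: n = 109 (giving 23653).
Indices 43 through 109: 67 terms.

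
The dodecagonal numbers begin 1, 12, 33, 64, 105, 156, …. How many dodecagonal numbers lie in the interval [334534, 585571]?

83

The n-th dodecagonal number is n(5n−4).
Smallest index with value ≥ 334534: n = 260 (giving 336960).
Largest index with value ≤ 585571: n = 342 (giving 583452).
Indices 260 through 342: 83 terms.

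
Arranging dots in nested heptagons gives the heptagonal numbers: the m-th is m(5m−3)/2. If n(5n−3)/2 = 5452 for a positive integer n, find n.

47

Set n(5n−3)/2 = 5452, giving 5n² − 3n − 10904 = 0.
So n = (3 + 467) / 10 = 470/10 = 47.
Check: 47·(5·47 − 3)/2 = 5452. ✓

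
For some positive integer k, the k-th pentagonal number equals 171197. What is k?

338

Set n(3n−1)/2 = 171197, giving 3n² − n − 342394 = 0.
The discriminant is 1 + 24·171197 = 4108729, and √4108729 = 2027.
So n = (1 + 2027) / 6 = 2028/6 = 338.
Check: 338·(3·338 − 1)/2 = 171197. ✓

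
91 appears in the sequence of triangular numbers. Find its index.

Set n(n+1)/2 = 91, giving n² + n − 182 = 0.
So n = (-1 + 27) / 2 = 26/2 = 13.
Check: 13·14/2 = 91. ✓

13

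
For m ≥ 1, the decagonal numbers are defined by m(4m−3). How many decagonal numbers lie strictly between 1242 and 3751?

12

The n-th decagonal number is n(4n−3).
Smallest index with value > 1242: n = 19 (giving 1387).
Largest index with value < 3751: n = 30 (giving 3510).
Indices 19 through 30: 12 terms.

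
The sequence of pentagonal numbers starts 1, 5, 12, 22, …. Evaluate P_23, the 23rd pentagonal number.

782

23·(3·23 − 1)/2 = 23·68/2 = 23·34 = 782.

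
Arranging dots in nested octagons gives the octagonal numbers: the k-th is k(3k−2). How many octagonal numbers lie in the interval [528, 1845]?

12

The n-th octagonal number is n(3n−2).
Smallest index with value ≥ 528: n = 14 (giving 560).
Largest index with value ≤ 1845: n = 25 (giving 1825).
Indices 14 through 25: 12 terms.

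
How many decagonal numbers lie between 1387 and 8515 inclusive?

28

The n-th decagonal number is n(4n−3).
Smallest index with value ≥ 1387: n = 19 (giving 1387).
Largest index with value ≤ 8515: n = 46 (giving 8326).
Indices 19 through 46: 28 terms.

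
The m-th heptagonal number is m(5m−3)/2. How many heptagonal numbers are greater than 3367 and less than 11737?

The n-th heptagonal number is n(5n−3)/2.
Smallest index with value > 3367: n = 38 (giving 3553).
Largest index with value < 11737: n = 68 (giving 11458).
Indices 38 through 68: 31 terms.

31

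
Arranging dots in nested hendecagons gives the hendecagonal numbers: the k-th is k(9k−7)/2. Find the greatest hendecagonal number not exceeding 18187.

Solve n(9n−7)/2 ≤ 18187 for integer n.
n = 63 gives 17640 ≤ 18187, while n = 64 gives 18208 > 18187; so the answer is 17640.

17640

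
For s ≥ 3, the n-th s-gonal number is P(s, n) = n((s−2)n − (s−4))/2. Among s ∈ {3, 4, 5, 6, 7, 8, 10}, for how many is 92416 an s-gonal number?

1

s = 3: P(3, 429) = 92235 and P(3, 430) = 92665; 92416 is not s-gonal.
s = 4: P(4, 304) = 92416. ✓
s = 5: P(5, 248) = 92132 and P(5, 249) = 92877; 92416 is not s-gonal.
s = 6: P(6, 215) = 92235 and P(6, 216) = 93096; 92416 is not s-gonal.
s = 7: P(7, 192) = 91872 and P(7, 193) = 92833; 92416 is not s-gonal.
s = 8: P(8, 175) = 91525 and P(8, 176) = 92576; 92416 is not s-gonal.
s = 10: P(10, 152) = 91960 and P(10, 153) = 93177; 92416 is not s-gonal.
Hits: s ∈ {4} → 1.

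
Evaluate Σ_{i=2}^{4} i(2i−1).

49

Σ i(2i−1) = 2Σi² − Σi over i = 2..4.
Σi = 10 − 1 = 9 and Σi² = 30 − 1 = 29.
2·29 − 1·9 = 49.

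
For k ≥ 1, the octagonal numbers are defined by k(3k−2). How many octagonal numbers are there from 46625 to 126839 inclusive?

The n-th octagonal number is n(3n−2).
Smallest index with value ≥ 46625: n = 125 (giving 46625).
Largest index with value ≤ 126839: n = 205 (giving 125665).
Indices 125 through 205: 81 terms.

81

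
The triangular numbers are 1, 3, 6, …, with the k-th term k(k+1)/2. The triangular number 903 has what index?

42

Set n(n+1)/2 = 903, giving n² + n − 1806 = 0.
So n = (-1 + 85) / 2 = 84/2 = 42.
Check: 42·43/2 = 903. ✓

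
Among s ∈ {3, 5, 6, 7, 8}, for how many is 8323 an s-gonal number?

1

s = 3: P(3, 128) = 8256 and P(3, 129) = 8385; 8323 is not s-gonal.
s = 5: P(5, 74) = 8177 and P(5, 75) = 8400; 8323 is not s-gonal.
s = 6: P(6, 64) = 8128 and P(6, 65) = 8385; 8323 is not s-gonal.
s = 7: P(7, 58) = 8323. ✓
s = 8: P(8, 53) = 8321 and P(8, 54) = 8640; 8323 is not s-gonal.
Hits: s ∈ {7} → 1.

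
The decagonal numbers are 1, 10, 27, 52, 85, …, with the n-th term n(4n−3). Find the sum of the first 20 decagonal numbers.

Σ i(4i−3) = 4Σi² − 3Σi over i = 1..20.
Σi = 210 and Σi² = 2870.
4·2870 − 3·210 = 10850.

10850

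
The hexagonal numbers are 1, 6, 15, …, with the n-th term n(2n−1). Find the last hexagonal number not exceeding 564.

561

Solve n(2n−1) ≤ 564 for integer n.
n = 17 gives 561 ≤ 564, while n = 18 gives 630 > 564; so the answer is 561.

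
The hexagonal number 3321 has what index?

Set n(2n−1) = 3321, giving 2n² − n − 3321 = 0.
The discriminant is 1 + 8·3321 = 26569, and √26569 = 163.
So n = (1 + 163) / 4 = 164/4 = 41.

41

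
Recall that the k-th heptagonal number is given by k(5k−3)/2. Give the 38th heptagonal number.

3553

The 38th heptagonal number is n(5n−3)/2 with n = 38.
38·(5·38 − 3)/2 = 38·187/2 = 3553.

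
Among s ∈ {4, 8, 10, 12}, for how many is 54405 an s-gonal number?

2

s = 4: P(4, 233) = 54289 and P(4, 234) = 54756; 54405 is not s-gonal.
s = 8: P(8, 135) = 54405. ✓
s = 10: P(10, 117) = 54405. ✓
s = 12: P(12, 104) = 53664 and P(12, 105) = 54705; 54405 is not s-gonal.
Hits: s ∈ {8, 10} → 2.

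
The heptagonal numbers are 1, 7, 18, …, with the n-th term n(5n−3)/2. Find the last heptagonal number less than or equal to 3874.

Solve n(5n−3)/2 ≤ 3874 for integer n.
n = 39 gives 3744 ≤ 3874, while n = 40 gives 3940 > 3874; so the answer is 3744.

3744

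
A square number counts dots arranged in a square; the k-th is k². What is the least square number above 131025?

Solve n² > 131025 for integer n.
The largest n with value ≤ 131025 is 361 (since 130321 ≤ 131025 < 131044), so the first above is n = 362, value 131044.

131044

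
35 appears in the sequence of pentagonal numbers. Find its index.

Set n(3n−1)/2 = 35, giving 3n² − n − 70 = 0.
So n = (1 + 29) / 6 = 30/6 = 5.
Check: 5·(3·5 − 1)/2 = 35. ✓

5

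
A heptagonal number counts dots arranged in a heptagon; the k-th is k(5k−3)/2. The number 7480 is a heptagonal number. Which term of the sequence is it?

55

Set n(5n−3)/2 = 7480, giving 5n² − 3n − 14960 = 0.
The discriminant is 9 + 40·7480 = 299209, and √299209 = 547.
So n = (3 + 547) / 10 = 550/10 = 55.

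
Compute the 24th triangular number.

300

24·25/2 = 600/2 = 300.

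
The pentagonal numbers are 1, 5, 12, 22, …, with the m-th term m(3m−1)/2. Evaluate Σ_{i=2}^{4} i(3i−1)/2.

Σ i(3i−1)/2 = (3Σi² − Σi) / 2 over i = 2..4.
Σi = 10 − 1 = 9 and Σi² = 30 − 1 = 29.
(3·29 − 1·9) / 2 = 78/2 = 39.

39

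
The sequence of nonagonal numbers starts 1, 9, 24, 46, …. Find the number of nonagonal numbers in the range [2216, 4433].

10

The n-th nonagonal number is n(7n−5)/2.
Smallest index with value ≥ 2216: n = 26 (giving 2301).
Largest index with value ≤ 4433: n = 35 (giving 4200).
Indices 26 through 35: 10 terms.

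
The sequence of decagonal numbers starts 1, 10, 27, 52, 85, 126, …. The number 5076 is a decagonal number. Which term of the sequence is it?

36

Set n(4n−3) = 5076, giving 4n² − 3n − 5076 = 0.
The discriminant is 9 + 16·5076 = 81225, and √81225 = 285.
So n = (3 + 285) / 8 = 288/8 = 36.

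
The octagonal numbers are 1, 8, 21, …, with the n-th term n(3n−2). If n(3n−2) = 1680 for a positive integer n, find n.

24

Set n(3n−2) = 1680, giving 3n² − 2n − 1680 = 0.
So n = (2 + 142) / 6 = 144/6 = 24.
Check: 24·(3·24 − 2) = 1680. ✓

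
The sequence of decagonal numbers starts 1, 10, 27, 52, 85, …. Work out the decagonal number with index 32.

4000

The 32nd decagonal number is n(4n−3) with n = 32.
32·(4·32 − 3) = 32·125 = 4000.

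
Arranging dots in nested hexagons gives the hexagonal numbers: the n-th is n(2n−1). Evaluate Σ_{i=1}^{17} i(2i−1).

3417

Σ i(2i−1) = 2Σi² − Σi over i = 1..17.
Σi = 153 and Σi² = 1785.
2·1785 − 1·153 = 3417.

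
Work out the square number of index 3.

3² = 9.

9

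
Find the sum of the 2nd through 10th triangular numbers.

219

Σ i(i+1)/2 = (Σi² + Σi) / 2 over i = 2..10.
Σi = 55 − 1 = 54 and Σi² = 385 − 1 = 384.
(1·384 + 1·54) / 2 = 438/2 = 219.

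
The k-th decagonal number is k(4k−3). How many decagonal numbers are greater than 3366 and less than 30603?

The n-th decagonal number is n(4n−3).
Smallest index with value > 3366: n = 30 (giving 3510).
Largest index with value < 30603: n = 87 (giving 30015).
Indices 30 through 87: 58 terms.

58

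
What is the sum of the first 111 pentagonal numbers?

Σ i(3i−1)/2 = (3Σi² − Σi) / 2 over i = 1..111.
Σi = 6216 and Σi² = 462056.
(3·462056 − 1·6216) / 2 = 1379952/2 = 689976.

689976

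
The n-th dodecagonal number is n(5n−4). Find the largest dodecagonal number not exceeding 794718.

Solve n(5n−4) ≤ 794718 for integer n.
n = 399 gives 794409 ≤ 794718, while n = 400 gives 798400 > 794718; so the answer is 794409.

794409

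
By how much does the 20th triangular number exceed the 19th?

20

Consecutive triangular numbers differ by n: T_{20} − T_{19} = 20.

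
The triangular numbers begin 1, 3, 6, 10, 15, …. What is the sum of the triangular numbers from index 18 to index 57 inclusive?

Σ i(i+1)/2 = (Σi² + Σi) / 2 over i = 18..57.
Σi = 1653 − 153 = 1500 and Σi² = 63365 − 1785 = 61580.
(1·61580 + 1·1500) / 2 = 63080/2 = 31540.

31540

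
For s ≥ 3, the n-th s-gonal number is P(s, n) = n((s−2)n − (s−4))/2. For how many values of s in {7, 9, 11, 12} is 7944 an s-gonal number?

s = 7: P(7, 56) = 7756 and P(7, 57) = 8037; 7944 is not s-gonal.
s = 9: P(9, 48) = 7944. ✓
s = 11: P(11, 42) = 7791 and P(11, 43) = 8170; 7944 is not s-gonal.
s = 12: P(12, 40) = 7840 and P(12, 41) = 8241; 7944 is not s-gonal.
Hits: s ∈ {9} → 1.

1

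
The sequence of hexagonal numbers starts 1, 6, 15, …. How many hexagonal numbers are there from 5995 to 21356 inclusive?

The n-th hexagonal number is n(2n−1).
Smallest index with value ≥ 5995: n = 55 (giving 5995).
Largest index with value ≤ 21356: n = 103 (giving 21115).
Indices 55 through 103: 49 terms.

49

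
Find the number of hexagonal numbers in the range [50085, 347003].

The n-th hexagonal number is n(2n−1).
Smallest index with value ≥ 50085: n = 159 (giving 50403).
Largest index with value ≤ 347003: n = 416 (giving 345696).
Indices 159 through 416: 258 terms.

258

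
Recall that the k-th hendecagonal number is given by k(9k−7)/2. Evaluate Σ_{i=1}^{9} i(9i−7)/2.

1125

Σ i(9i−7)/2 = (9Σi² − 7Σi) / 2 over i = 1..9.
Σi = 45 and Σi² = 285.
(9·285 − 7·45) / 2 = 2250/2 = 1125.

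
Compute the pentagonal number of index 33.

1617

The 33rd pentagonal number is n(3n−1)/2 with n = 33.
33·(3·33 − 1)/2 = 33·98/2 = 33·49 = 1617.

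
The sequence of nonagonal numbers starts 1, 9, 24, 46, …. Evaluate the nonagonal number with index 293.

299739

The 293rd nonagonal number is n(7n−5)/2 with n = 293.
293·(7·293 − 5)/2 = 293·2046/2 = 293·1023 = 299739.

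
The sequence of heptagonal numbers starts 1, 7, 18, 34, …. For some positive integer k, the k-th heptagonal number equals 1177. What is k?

22

Set n(5n−3)/2 = 1177, giving 5n² − 3n − 2354 = 0.
So n = (3 + 217) / 10 = 220/10 = 22.
Check: 22·(5·22 − 3)/2 = 1177. ✓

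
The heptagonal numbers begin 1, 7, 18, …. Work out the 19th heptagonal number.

874

The 19th heptagonal number is n(5n−3)/2 with n = 19.
19·(5·19 − 3)/2 = 19·92/2 = 19·46 = 874.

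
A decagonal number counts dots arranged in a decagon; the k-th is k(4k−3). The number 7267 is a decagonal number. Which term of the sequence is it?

Set n(4n−3) = 7267, giving 4n² − 3n − 7267 = 0.
So n = (3 + 341) / 8 = 344/8 = 43.

43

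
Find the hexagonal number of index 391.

305371

The 391st hexagonal number is n(2n−1) with n = 391.
391·(2·391 − 1) = 391·781 = 305371.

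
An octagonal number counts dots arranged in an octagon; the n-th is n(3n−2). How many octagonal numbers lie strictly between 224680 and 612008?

The n-th octagonal number is n(3n−2).
Smallest index with value > 224680: n = 275 (giving 226325).
Largest index with value < 612008: n = 451 (giving 609301).
Indices 275 through 451: 177 terms.

177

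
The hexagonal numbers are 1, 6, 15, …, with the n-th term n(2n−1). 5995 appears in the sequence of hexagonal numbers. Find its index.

Set n(2n−1) = 5995, giving 2n² − n − 5995 = 0.
The discriminant is 1 + 8·5995 = 47961, and √47961 = 219.
So n = (1 + 219) / 4 = 220/4 = 55.

55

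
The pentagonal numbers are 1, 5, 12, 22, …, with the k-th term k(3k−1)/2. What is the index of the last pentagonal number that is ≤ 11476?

87

Solve n(3n−1)/2 ≤ 11476 for integer n.
n = 87 gives 11310 ≤ 11476, while n = 88 gives 11572 > 11476; so the answer is index 87.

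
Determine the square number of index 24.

24² = 576.

576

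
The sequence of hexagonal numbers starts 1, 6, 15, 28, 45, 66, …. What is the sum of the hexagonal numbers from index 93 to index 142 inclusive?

Σ i(2i−1) = 2Σi² − Σi over i = 93..142.
Σi = 10153 − 4278 = 5875 and Σi² = 964535 − 263810 = 700725.
2·700725 − 1·5875 = 1395575.

1395575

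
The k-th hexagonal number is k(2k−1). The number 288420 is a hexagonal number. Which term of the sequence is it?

Set n(2n−1) = 288420, giving 2n² − n − 288420 = 0.
The discriminant is 1 + 8·288420 = 2307361, and √2307361 = 1519.
So n = (1 + 1519) / 4 = 1520/4 = 380.

380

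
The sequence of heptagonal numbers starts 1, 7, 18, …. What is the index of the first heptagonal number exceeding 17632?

85

Solve n(5n−3)/2 > 17632 for integer n.
The largest n with value ≤ 17632 is 84 (since 17514 ≤ 17632 < 17935), so the first above is n = 85, value 17935.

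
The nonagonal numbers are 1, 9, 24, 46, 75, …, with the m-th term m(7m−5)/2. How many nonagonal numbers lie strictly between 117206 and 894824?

The n-th nonagonal number is n(7n−5)/2.
Smallest index with value > 117206: n = 184 (giving 118036).
Largest index with value < 894824: n = 505 (giving 891325).
Indices 184 through 505: 322 terms.

322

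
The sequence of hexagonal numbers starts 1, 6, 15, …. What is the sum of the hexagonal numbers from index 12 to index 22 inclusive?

Σ i(2i−1) = 2Σi² − Σi over i = 12..22.
Σi = 253 − 66 = 187 and Σi² = 3795 − 506 = 3289.
2·3289 − 1·187 = 6391.

6391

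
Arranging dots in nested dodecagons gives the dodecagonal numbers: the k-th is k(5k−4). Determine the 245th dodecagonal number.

The 245th dodecagonal number is n(5n−4) with n = 245.
245·(5·245 − 4) = 245·1221 = 299145.

299145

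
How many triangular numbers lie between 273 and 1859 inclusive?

The n-th triangular number is n(n+1)/2.
Smallest index with value ≥ 273: n = 23 (giving 276).
Largest index with value ≤ 1859: n = 60 (giving 1830).
Indices 23 through 60: 38 terms.

38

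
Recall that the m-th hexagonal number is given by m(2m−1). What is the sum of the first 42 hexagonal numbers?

50267

Σ i(2i−1) = 2Σi² − Σi over i = 1..42.
Σi = 903 and Σi² = 25585.
2·25585 − 1·903 = 50267.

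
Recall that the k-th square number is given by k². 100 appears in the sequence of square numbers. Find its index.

We need n² = 100, so n = √100 = 10.

10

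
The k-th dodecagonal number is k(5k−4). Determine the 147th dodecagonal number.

107457

147·(5·147 − 4) = 147·731 = 107457.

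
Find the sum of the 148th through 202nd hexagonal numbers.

Σ i(2i−1) = 2Σi² − Σi over i = 148..202.
Σi = 20503 − 10878 = 9625 and Σi² = 2767905 − 1069670 = 1698235.
2·1698235 − 1·9625 = 3386845.

3386845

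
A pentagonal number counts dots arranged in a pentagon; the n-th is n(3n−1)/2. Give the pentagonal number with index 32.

1520

The 32nd pentagonal number is n(3n−1)/2 with n = 32.
32·(3·32 − 1)/2 = 32·95/2 = 1520.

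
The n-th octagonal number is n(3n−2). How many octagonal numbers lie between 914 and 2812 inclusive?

13

The n-th octagonal number is n(3n−2).
Smallest index with value ≥ 914: n = 18 (giving 936).
Largest index with value ≤ 2812: n = 30 (giving 2640).
Indices 18 through 30: 13 terms.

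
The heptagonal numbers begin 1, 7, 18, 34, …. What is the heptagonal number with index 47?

The 47th heptagonal number is n(5n−3)/2 with n = 47.
47·(5·47 − 3)/2 = 47·232/2 = 47·116 = 5452.

5452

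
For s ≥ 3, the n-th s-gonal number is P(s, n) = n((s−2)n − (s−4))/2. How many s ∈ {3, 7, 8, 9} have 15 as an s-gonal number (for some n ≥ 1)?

1

s = 3: P(3, 5) = 15. ✓
s = 7: P(7, 2) = 7 and P(7, 3) = 18; 15 is not s-gonal.
s = 8: P(8, 2) = 8 and P(8, 3) = 21; 15 is not s-gonal.
s = 9: P(9, 2) = 9 and P(9, 3) = 24; 15 is not s-gonal.
Hits: s ∈ {3} → 1.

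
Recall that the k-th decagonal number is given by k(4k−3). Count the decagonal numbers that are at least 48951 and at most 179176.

102

The n-th decagonal number is n(4n−3).
Smallest index with value ≥ 48951: n = 111 (giving 48951).
Largest index with value ≤ 179176: n = 212 (giving 179140).
Indices 111 through 212: 102 terms.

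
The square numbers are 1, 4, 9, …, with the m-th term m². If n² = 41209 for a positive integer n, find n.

203

We need n² = 41209, so n = √41209 = 203.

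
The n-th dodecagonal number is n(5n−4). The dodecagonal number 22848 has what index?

Set n(5n−4) = 22848, giving 5n² − 4n − 22848 = 0.
The discriminant is 16 + 20·22848 = 456976, and √456976 = 676.
So n = (4 + 676) / 10 = 680/10 = 68.
Check: 68·(5·68 − 4) = 22848. ✓

68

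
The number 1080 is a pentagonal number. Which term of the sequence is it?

27

Set n(3n−1)/2 = 1080, giving 3n² − n − 2160 = 0.
The discriminant is 1 + 24·1080 = 25921, and √25921 = 161.
So n = (1 + 161) / 6 = 162/6 = 27.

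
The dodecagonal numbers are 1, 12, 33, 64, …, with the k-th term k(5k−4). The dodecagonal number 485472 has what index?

312

Set n(5n−4) = 485472, giving 5n² − 4n − 485472 = 0.
The discriminant is 16 + 20·485472 = 9709456, and √9709456 = 3116.
So n = (4 + 3116) / 10 = 3120/10 = 312.
Check: 312·(5·312 − 4) = 485472. ✓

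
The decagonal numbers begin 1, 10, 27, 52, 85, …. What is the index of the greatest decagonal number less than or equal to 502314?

354

Solve n(4n−3) ≤ 502314 for integer n.
n = 354 gives 500202 ≤ 502314, while n = 355 gives 503035 > 502314; so the answer is index 354.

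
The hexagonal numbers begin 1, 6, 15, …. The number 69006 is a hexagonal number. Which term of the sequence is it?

186

Set n(2n−1) = 69006, giving 2n² − n − 69006 = 0.
The discriminant is 1 + 8·69006 = 552049, and √552049 = 743.
So n = (1 + 743) / 4 = 744/4 = 186.
Check: 186·(2·186 − 1) = 69006. ✓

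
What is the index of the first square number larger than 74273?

273

Solve n² > 74273 for integer n.
The largest n with value ≤ 74273 is 272 (since 73984 ≤ 74273 < 74529), so the first above is n = 273, value 74529.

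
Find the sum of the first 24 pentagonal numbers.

Σ i(3i−1)/2 = (3Σi² − Σi) / 2 over i = 1..24.
Σi = 300 and Σi² = 4900.
(3·4900 − 1·300) / 2 = 14400/2 = 7200.

7200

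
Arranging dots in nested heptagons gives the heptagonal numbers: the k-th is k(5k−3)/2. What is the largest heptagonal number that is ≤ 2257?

2205

Solve n(5n−3)/2 ≤ 2257 for integer n.
n = 30 gives 2205 ≤ 2257, while n = 31 gives 2356 > 2257; so the answer is 2205.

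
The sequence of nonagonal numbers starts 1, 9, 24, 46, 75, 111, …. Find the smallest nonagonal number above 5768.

5781

Solve n(7n−5)/2 > 5768 for integer n.
The largest n with value ≤ 5768 is 40 (since 5500 ≤ 5768 < 5781), so the first above is n = 41, value 5781.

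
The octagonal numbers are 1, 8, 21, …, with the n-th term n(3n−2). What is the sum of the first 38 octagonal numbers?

Σ i(3i−2) = 3Σi² − 2Σi over i = 1..38.
Σi = 741 and Σi² = 19019.
3·19019 − 2·741 = 55575.

55575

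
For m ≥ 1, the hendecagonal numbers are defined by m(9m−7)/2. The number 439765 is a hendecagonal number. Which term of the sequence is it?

Set n(9n−7)/2 = 439765, giving 9n² − 7n − 879530 = 0.
The discriminant is 49 + 72·439765 = 31663129, and √31663129 = 5627.
So n = (7 + 5627) / 18 = 5634/18 = 313.

313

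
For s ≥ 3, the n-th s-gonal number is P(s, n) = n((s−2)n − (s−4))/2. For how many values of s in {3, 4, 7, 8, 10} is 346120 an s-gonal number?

1

s = 3: P(3, 831) = 345696 and P(3, 832) = 346528; 346120 is not s-gonal.
s = 4: P(4, 588) = 345744 and P(4, 589) = 346921; 346120 is not s-gonal.
s = 7: P(7, 372) = 345402 and P(7, 373) = 347263; 346120 is not s-gonal.
s = 8: P(8, 340) = 346120. ✓
s = 10: P(10, 294) = 344862 and P(10, 295) = 347215; 346120 is not s-gonal.
Hits: s ∈ {8} → 1.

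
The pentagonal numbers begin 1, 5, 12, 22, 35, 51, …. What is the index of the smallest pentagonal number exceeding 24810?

129

Solve n(3n−1)/2 > 24810 for integer n.
The largest n with value ≤ 24810 is 128 (since 24512 ≤ 24810 < 24897), so the first above is n = 129, value 24897.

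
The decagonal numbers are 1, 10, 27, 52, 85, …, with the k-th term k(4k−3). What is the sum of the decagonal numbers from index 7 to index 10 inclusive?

Σ i(4i−3) = 4Σi² − 3Σi over i = 7..10.
Σi = 55 − 21 = 34 and Σi² = 385 − 91 = 294.
4·294 − 3·34 = 1074.

1074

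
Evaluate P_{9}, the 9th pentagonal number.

The 9th pentagonal number is n(3n−1)/2 with n = 9.
9·(3·9 − 1)/2 = 9·26/2 = 9·13 = 117.

117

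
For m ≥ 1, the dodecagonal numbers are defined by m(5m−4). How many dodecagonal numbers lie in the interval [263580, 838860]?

The n-th dodecagonal number is n(5n−4).
Smallest index with value ≥ 263580: n = 230 (giving 263580).
Largest index with value ≤ 838860: n = 410 (giving 838860).
Indices 230 through 410: 181 terms.

181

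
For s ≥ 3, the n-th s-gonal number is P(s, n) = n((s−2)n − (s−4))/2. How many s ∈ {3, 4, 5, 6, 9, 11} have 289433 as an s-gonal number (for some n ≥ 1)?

1

s = 3: P(3, 760) = 289180 and P(3, 761) = 289941; 289433 is not s-gonal.
s = 4: P(4, 537) = 288369 and P(4, 538) = 289444; 289433 is not s-gonal.
s = 5: P(5, 439) = 288862 and P(5, 440) = 290180; 289433 is not s-gonal.
s = 6: P(6, 380) = 288420 and P(6, 381) = 289941; 289433 is not s-gonal.
s = 9: P(9, 287) = 287574 and P(9, 288) = 289584; 289433 is not s-gonal.
s = 11: P(11, 254) = 289433. ✓
Hits: s ∈ {11} → 1.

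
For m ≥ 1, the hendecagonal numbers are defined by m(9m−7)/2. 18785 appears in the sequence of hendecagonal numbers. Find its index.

Set n(9n−7)/2 = 18785, giving 9n² − 7n − 37570 = 0.
So n = (7 + 1163) / 18 = 1170/18 = 65.

65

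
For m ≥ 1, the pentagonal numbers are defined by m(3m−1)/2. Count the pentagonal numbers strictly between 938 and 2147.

The n-th pentagonal number is n(3n−1)/2.
Smallest index with value > 938: n = 26 (giving 1001).
Largest index with value < 2147: n = 37 (giving 2035).
Indices 26 through 37: 12 terms.

12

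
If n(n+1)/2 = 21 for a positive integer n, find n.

Set n(n+1)/2 = 21, giving n² + n − 42 = 0.
The discriminant is 1 + 8·21 = 169, and √169 = 13.
So n = (-1 + 13) / 2 = 12/2 = 6.
Check: 6·7/2 = 21. ✓

6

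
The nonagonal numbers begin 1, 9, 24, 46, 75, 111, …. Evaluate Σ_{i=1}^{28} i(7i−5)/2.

Σ i(7i−5)/2 = (7Σi² − 5Σi) / 2 over i = 1..28.
Σi = 406 and Σi² = 7714.
(7·7714 − 5·406) / 2 = 51968/2 = 25984.

25984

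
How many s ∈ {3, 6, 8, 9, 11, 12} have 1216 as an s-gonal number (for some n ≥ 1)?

s = 3: P(3, 48) = 1176 and P(3, 49) = 1225; 1216 is not s-gonal.
s = 6: P(6, 24) = 1128 and P(6, 25) = 1225; 1216 is not s-gonal.
s = 8: P(8, 20) = 1160 and P(8, 21) = 1281; 1216 is not s-gonal.
s = 9: P(9, 19) = 1216. ✓
s = 11: P(11, 16) = 1096 and P(11, 17) = 1241; 1216 is not s-gonal.
s = 12: P(12, 16) = 1216. ✓
Hits: s ∈ {9, 12} → 2.

2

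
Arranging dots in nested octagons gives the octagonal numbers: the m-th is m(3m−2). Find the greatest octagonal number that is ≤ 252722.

251720

Solve n(3n−2) ≤ 252722 for integer n.
n = 290 gives 251720 ≤ 252722, while n = 291 gives 253461 > 252722; so the answer is 251720.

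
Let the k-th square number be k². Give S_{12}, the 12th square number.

144

12² = 144.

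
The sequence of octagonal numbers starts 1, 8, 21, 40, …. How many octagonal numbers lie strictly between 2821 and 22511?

The n-th octagonal number is n(3n−2).
Smallest index with value > 2821: n = 32 (giving 3008).
Largest index with value < 22511: n = 86 (giving 22016).
Indices 32 through 86: 55 terms.

55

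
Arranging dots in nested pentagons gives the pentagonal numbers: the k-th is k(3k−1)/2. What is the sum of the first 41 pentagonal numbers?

35301

Σ i(3i−1)/2 = (3Σi² − Σi) / 2 over i = 1..41.
Σi = 861 and Σi² = 23821.
(3·23821 − 1·861) / 2 = 70602/2 = 35301.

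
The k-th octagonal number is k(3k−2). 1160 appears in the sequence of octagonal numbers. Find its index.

20

Set n(3n−2) = 1160, giving 3n² − 2n − 1160 = 0.
The discriminant is 4 + 12·1160 = 13924, and √13924 = 118.
So n = (2 + 118) / 6 = 120/6 = 20.
Check: 20·(3·20 − 2) = 1160. ✓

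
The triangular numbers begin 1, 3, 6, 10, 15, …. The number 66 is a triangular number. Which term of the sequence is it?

11

Set n(n+1)/2 = 66, giving n² + n − 132 = 0.
The discriminant is 1 + 8·66 = 529, and √529 = 23.
So n = (-1 + 23) / 2 = 22/2 = 11.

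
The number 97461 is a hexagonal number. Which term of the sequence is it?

221

Set n(2n−1) = 97461, giving 2n² − n − 97461 = 0.
So n = (1 + 883) / 4 = 884/4 = 221.
Check: 221·(2·221 − 1) = 97461. ✓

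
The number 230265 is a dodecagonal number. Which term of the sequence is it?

Set n(5n−4) = 230265, giving 5n² − 4n − 230265 = 0.
The discriminant is 16 + 20·230265 = 4605316, and √4605316 = 2146.
So n = (4 + 2146) / 10 = 2150/10 = 215.

215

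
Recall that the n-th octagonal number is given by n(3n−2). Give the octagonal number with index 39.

4485

39·(3·39 − 2) = 39·115 = 4485.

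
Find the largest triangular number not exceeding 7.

Solve n(n+1)/2 ≤ 7 for integer n.
n = 3 gives 6 ≤ 7, while n = 4 gives 10 > 7; so the answer is 6.

6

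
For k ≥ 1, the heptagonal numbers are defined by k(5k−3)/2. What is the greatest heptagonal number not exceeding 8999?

Solve n(5n−3)/2 ≤ 8999 for integer n.
n = 60 gives 8910 ≤ 8999, while n = 61 gives 9211 > 8999; so the answer is 8910.

8910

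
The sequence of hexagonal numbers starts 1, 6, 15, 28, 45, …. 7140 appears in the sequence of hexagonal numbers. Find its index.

Set n(2n−1) = 7140, giving 2n² − n − 7140 = 0.
The discriminant is 1 + 8·7140 = 57121, and √57121 = 239.
So n = (1 + 239) / 4 = 240/4 = 60.
Check: 60·(2·60 − 1) = 7140. ✓

60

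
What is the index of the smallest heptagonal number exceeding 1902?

Solve n(5n−3)/2 > 1902 for integer n.
The largest n with value ≤ 1902 is 27 (since 1782 ≤ 1902 < 1918), so the first above is n = 28, value 1918.

28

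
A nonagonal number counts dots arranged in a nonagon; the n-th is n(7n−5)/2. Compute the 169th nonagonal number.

99541

The 169th nonagonal number is n(7n−5)/2 with n = 169.
169·(7·169 − 5)/2 = 169·1178/2 = 169·589 = 99541.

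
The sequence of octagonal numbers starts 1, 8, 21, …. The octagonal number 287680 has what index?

Set n(3n−2) = 287680, giving 3n² − 2n − 287680 = 0.
So n = (2 + 1858) / 6 = 1860/6 = 310.

310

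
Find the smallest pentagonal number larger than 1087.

Solve n(3n−1)/2 > 1087 for integer n.
The largest n with value ≤ 1087 is 27 (since 1080 ≤ 1087 < 1162), so the first above is n = 28, value 1162.

1162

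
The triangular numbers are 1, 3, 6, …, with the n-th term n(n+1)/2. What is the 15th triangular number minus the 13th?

15·16/2 = 120 and 13·14/2 = 91.
Difference: 120 − 91 = 29.

29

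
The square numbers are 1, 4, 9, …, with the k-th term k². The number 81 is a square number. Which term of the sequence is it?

9

We need n² = 81, so n = √81 = 9.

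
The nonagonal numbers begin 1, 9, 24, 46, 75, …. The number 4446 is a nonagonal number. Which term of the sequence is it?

Set n(7n−5)/2 = 4446, giving 7n² − 5n − 8892 = 0.
So n = (5 + 499) / 14 = 504/14 = 36.
Check: 36·(7·36 − 5)/2 = 4446. ✓

36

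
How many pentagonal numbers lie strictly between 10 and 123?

The n-th pentagonal number is n(3n−1)/2.
Smallest index with value > 10: n = 3 (giving 12).
Largest index with value < 123: n = 9 (giving 117).
Indices 3 through 9: 7 terms.

7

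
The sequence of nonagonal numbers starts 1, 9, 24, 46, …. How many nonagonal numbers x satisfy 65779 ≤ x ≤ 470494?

The n-th nonagonal number is n(7n−5)/2.
Smallest index with value ≥ 65779: n = 138 (giving 66309).
Largest index with value ≤ 470494: n = 367 (giving 470494).
Indices 138 through 367: 230 terms.

230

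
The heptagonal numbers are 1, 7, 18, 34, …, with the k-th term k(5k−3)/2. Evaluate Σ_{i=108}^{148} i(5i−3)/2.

1685838

Σ i(5i−3)/2 = (5Σi² − 3Σi) / 2 over i = 108..148.
Σi = 11026 − 5778 = 5248 and Σi² = 1091574 − 414090 = 677484.
(5·677484 − 3·5248) / 2 = 3371676/2 = 1685838.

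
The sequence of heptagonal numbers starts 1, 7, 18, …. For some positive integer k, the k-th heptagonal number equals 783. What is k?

18

Set n(5n−3)/2 = 783, giving 5n² − 3n − 1566 = 0.
So n = (3 + 177) / 10 = 180/10 = 18.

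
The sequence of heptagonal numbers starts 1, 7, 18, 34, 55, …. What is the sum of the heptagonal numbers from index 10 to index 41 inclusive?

57616

Σ i(5i−3)/2 = (5Σi² − 3Σi) / 2 over i = 10..41.
Σi = 861 − 45 = 816 and Σi² = 23821 − 285 = 23536.
(5·23536 − 3·816) / 2 = 115232/2 = 57616.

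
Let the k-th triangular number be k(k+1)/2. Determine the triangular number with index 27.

378

27·28/2 = 756/2 = 378.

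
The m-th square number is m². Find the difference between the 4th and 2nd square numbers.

4² = 16 and 2² = 4.
Difference: 16 − 4 = 12.

12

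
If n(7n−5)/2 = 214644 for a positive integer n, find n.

248

Set n(7n−5)/2 = 214644, giving 7n² − 5n − 429288 = 0.
So n = (5 + 3467) / 14 = 3472/14 = 248.
Check: 248·(7·248 − 5)/2 = 214644. ✓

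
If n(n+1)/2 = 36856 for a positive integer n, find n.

271

Set n(n+1)/2 = 36856, giving n² + n − 73712 = 0.
So n = (-1 + 543) / 2 = 542/2 = 271.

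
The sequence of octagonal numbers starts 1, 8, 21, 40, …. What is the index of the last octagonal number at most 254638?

291

Solve n(3n−2) ≤ 254638 for integer n.
n = 291 gives 253461 ≤ 254638, while n = 292 gives 255208 > 254638; so the answer is index 291.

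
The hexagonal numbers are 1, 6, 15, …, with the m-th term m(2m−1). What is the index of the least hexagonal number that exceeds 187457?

Solve n(2n−1) > 187457 for integer n.
The largest n with value ≤ 187457 is 306 (since 186966 ≤ 187457 < 188191), so the first above is n = 307, value 188191.

307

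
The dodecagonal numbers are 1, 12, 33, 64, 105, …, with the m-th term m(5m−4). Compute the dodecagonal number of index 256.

326656

The 256th dodecagonal number is n(5n−4) with n = 256.
256·(5·256 − 4) = 256·1276 = 326656.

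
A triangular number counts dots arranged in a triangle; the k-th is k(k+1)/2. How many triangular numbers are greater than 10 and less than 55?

5

The n-th triangular number is n(n+1)/2.
Smallest index with value > 10: n = 5 (giving 15).
Largest index with value < 55: n = 9 (giving 45).
Indices 5 through 9: 5 terms.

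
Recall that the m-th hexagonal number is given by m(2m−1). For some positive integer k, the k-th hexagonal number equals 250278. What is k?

354

Set n(2n−1) = 250278, giving 2n² − n − 250278 = 0.
The discriminant is 1 + 8·250278 = 2002225, and √2002225 = 1415.
So n = (1 + 1415) / 4 = 1416/4 = 354.
Check: 354·(2·354 − 1) = 250278. ✓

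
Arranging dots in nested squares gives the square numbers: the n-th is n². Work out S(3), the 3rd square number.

The 3rd square number is n² with n = 3.
3² = 9.

9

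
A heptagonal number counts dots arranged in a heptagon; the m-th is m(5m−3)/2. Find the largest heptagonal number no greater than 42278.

42055

Solve n(5n−3)/2 ≤ 42278 for integer n.
n = 130 gives 42055 ≤ 42278, while n = 131 gives 42706 > 42278; so the answer is 42055.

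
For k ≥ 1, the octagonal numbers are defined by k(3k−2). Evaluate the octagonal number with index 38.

4256

The 38th octagonal number is n(3n−2) with n = 38.
38·(3·38 − 2) = 38·112 = 4256.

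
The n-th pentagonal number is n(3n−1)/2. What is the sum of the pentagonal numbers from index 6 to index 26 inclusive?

9051

Σ i(3i−1)/2 = (3Σi² − Σi) / 2 over i = 6..26.
Σi = 351 − 15 = 336 and Σi² = 6201 − 55 = 6146.
(3·6146 − 1·336) / 2 = 18102/2 = 9051.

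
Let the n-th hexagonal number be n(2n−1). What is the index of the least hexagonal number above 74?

Solve n(2n−1) > 74 for integer n.
The largest n with value ≤ 74 is 6 (since 66 ≤ 74 < 91), so the first above is n = 7, value 91.

7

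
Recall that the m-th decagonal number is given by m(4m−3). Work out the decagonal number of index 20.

1540

The 20th decagonal number is n(4n−3) with n = 20.
20·(4·20 − 3) = 20·77 = 1540.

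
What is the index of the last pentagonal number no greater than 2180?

38

Solve n(3n−1)/2 ≤ 2180 for integer n.
n = 38 gives 2147 ≤ 2180, while n = 39 gives 2262 > 2180; so the answer is index 38.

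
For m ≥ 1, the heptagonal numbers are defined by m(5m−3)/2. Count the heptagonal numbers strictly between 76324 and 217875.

The n-th heptagonal number is n(5n−3)/2.
Smallest index with value > 76324: n = 176 (giving 77176).
Largest index with value < 217875: n = 295 (giving 217120).
Indices 176 through 295: 120 terms.

120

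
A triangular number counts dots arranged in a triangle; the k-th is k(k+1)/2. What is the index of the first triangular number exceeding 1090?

47

Solve n(n+1)/2 > 1090 for integer n.
The largest n with value ≤ 1090 is 46 (since 1081 ≤ 1090 < 1128), so the first above is n = 47, value 1128.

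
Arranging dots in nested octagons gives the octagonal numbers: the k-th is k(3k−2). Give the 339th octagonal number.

The 339th octagonal number is n(3n−2) with n = 339.
339·(3·339 − 2) = 339·1015 = 344085.

344085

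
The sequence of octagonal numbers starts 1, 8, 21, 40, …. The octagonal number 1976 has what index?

Set n(3n−2) = 1976, giving 3n² − 2n − 1976 = 0.
The discriminant is 4 + 12·1976 = 23716, and √23716 = 154.
So n = (2 + 154) / 6 = 156/6 = 26.

26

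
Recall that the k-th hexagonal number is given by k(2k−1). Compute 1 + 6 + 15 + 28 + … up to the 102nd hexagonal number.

Σ i(2i−1) = 2Σi² − Σi over i = 1..102.
Σi = 5253 and Σi² = 358955.
2·358955 − 1·5253 = 712657.

712657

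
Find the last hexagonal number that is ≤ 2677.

2556

Solve n(2n−1) ≤ 2677 for integer n.
n = 36 gives 2556 ≤ 2677, while n = 37 gives 2701 > 2677; so the answer is 2556.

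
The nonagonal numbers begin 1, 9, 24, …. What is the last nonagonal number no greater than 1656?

1639

Solve n(7n−5)/2 ≤ 1656 for integer n.
n = 22 gives 1639 ≤ 1656, while n = 23 gives 1794 > 1656; so the answer is 1639.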